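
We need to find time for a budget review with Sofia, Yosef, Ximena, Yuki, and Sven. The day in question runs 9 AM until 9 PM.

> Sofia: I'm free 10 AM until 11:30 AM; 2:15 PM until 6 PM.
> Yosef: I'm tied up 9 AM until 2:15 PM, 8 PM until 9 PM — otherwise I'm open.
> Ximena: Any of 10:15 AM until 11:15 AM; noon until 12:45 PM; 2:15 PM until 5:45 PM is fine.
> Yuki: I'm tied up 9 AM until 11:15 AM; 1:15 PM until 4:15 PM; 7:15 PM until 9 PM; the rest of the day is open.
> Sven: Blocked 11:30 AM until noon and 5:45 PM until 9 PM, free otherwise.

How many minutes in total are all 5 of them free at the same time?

Sofia free: 10:00-11:30, 14:15-18:00.
Yosef free: 14:15-20:00 (invert busy blocks within the working day).
Ximena free: 10:15-11:15, 12:00-12:45, 14:15-17:45.
Yuki free: 11:15-13:15, 16:15-19:15 (invert busy blocks within the working day).
Sven free: 09:00-11:30, 12:00-17:45 (invert busy blocks within the working day).
Sofia ∩ Yosef: 14:15-18:00.
Sofia ∩ Yosef ∩ Ximena: 14:15-17:45.
Sofia ∩ Yosef ∩ Ximena ∩ Yuki: 16:15-17:45.
Sofia ∩ Yosef ∩ Ximena ∩ Yuki ∩ Sven: 16:15-17:45.
So the common availability across everyone is 16:15-17:45.
That's a single block of 90 minutes.

90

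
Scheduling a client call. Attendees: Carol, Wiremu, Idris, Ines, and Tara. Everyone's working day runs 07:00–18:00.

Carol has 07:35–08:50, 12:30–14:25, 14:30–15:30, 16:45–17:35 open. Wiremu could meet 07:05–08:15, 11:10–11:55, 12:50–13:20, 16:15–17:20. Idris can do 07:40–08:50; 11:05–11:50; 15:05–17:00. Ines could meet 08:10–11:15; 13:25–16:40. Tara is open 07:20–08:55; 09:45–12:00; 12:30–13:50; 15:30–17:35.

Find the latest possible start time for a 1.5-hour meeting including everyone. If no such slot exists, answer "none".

Carol ∩ Wiremu: 07:35-08:15, 12:50-13:20, 16:45-17:20.
Carol ∩ Wiremu ∩ Idris: 07:40-08:15, 16:45-17:00.
Carol ∩ Wiremu ∩ Idris ∩ Ines: 08:10-08:15.
Carol ∩ Wiremu ∩ Idris ∩ Ines ∩ Tara: 08:10-08:15.
Those are the intersection windows.
No common window is at least 90 minutes long.

none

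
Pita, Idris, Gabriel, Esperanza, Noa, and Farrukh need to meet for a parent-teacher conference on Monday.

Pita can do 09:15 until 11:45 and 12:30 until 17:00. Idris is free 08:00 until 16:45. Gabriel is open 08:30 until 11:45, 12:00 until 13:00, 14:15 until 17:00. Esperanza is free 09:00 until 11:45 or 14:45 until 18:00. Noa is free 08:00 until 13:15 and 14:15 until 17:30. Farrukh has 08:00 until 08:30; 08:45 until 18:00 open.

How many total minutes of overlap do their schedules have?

Pita ∩ Idris: 09:15-11:45, 12:30-16:45.
Pita ∩ Idris ∩ Gabriel: 09:15-11:45, 12:30-13:00, 14:15-16:45.
Pita ∩ Idris ∩ Gabriel ∩ Esperanza: 09:15-11:45, 14:45-16:45.
Pita ∩ Idris ∩ Gabriel ∩ Esperanza ∩ Noa: 09:15-11:45, 14:45-16:45.
Pita ∩ Idris ∩ Gabriel ∩ Esperanza ∩ Noa ∩ Farrukh: 09:15-11:45, 14:45-16:45.
Summing the common windows: 150 + 120 = 270 minutes.

270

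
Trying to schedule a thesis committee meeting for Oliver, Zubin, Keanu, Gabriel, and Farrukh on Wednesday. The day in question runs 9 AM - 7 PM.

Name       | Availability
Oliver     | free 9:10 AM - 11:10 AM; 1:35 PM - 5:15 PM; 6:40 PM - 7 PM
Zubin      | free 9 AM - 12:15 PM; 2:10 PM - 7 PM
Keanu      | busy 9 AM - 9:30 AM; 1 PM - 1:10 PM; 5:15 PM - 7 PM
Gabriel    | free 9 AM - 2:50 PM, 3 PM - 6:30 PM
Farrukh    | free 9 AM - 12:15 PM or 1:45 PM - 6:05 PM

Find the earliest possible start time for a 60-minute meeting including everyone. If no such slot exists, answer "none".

09:30

Oliver free: 09:10-11:10, 13:35-17:15, 18:40-19:00.
Zubin free: 09:00-12:15, 14:10-19:00.
Keanu free: 09:30-13:00, 13:10-17:15 (invert busy blocks within the working day).
Gabriel free: 09:00-14:50, 15:00-18:30.
Farrukh free: 09:00-12:15, 13:45-18:05.
Oliver ∩ Zubin: 09:10-11:10, 14:10-17:15, 18:40-19:00.
Oliver ∩ Zubin ∩ Keanu: 09:30-11:10, 14:10-17:15.
Oliver ∩ Zubin ∩ Keanu ∩ Gabriel: 09:30-11:10, 14:10-14:50, 15:00-17:15.
Oliver ∩ Zubin ∩ Keanu ∩ Gabriel ∩ Farrukh: 09:30-11:10, 14:10-14:50, 15:00-17:15.
Those are the intersection windows.
The first common window of at least 60 minutes is 09:30-11:10, so the earliest start is 09:30.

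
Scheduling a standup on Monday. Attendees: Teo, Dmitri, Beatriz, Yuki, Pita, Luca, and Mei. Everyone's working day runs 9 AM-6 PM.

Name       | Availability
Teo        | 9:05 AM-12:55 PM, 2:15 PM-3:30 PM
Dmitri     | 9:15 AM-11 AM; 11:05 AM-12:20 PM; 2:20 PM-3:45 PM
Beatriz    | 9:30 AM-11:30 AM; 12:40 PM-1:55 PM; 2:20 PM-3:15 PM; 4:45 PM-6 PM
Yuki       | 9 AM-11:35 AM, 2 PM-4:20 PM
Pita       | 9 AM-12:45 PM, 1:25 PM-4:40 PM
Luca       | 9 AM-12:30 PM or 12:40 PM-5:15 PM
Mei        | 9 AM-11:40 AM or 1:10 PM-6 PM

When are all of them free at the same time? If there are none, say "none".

09:30-11:00, 11:05-11:30, 14:20-15:15

Teo ∩ Dmitri: 09:15-11:00, 11:05-12:20, 14:20-15:30.
Teo ∩ Dmitri ∩ Beatriz: 09:30-11:00, 11:05-11:30, 14:20-15:15.
Teo ∩ Dmitri ∩ Beatriz ∩ Yuki: 09:30-11:00, 11:05-11:30, 14:20-15:15.
Teo ∩ Dmitri ∩ Beatriz ∩ Yuki ∩ Pita: 09:30-11:00, 11:05-11:30, 14:20-15:15.
Teo ∩ Dmitri ∩ Beatriz ∩ Yuki ∩ Pita ∩ Luca: 09:30-11:00, 11:05-11:30, 14:20-15:15.
Teo ∩ Dmitri ∩ Beatriz ∩ Yuki ∩ Pita ∩ Luca ∩ Mei: 09:30-11:00, 11:05-11:30, 14:20-15:15.
So the common availability across everyone is 09:30-11:00, 11:05-11:30, 14:20-15:15.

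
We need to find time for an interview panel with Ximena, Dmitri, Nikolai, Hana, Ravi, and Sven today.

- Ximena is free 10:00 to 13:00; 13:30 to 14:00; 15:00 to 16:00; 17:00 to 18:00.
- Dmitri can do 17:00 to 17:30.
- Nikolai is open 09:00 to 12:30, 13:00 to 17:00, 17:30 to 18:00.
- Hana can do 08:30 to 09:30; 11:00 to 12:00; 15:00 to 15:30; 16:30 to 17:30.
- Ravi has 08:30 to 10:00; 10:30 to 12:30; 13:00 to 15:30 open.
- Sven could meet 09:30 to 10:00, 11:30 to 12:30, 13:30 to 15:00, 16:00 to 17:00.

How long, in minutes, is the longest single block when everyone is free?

0

Ximena ∩ Dmitri: 17:00-17:30.
Ximena ∩ Dmitri ∩ Nikolai: ∅.
Ximena ∩ Dmitri ∩ Nikolai ∩ Hana: ∅.
Ximena ∩ Dmitri ∩ Nikolai ∩ Hana ∩ Ravi: ∅.
Ximena ∩ Dmitri ∩ Nikolai ∩ Hana ∩ Ravi ∩ Sven: ∅.
There is no time when everyone is free.
No common window exists, so the longest block is 0 minutes.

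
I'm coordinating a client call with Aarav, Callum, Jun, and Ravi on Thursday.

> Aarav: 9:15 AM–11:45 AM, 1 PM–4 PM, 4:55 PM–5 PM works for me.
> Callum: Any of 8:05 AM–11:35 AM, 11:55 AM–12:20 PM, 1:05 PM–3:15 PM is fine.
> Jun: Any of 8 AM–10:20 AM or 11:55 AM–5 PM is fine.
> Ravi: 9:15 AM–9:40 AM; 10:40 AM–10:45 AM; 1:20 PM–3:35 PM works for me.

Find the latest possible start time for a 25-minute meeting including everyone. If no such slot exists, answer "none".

Aarav ∩ Callum: 09:15-11:35, 13:05-15:15.
Aarav ∩ Callum ∩ Jun: 09:15-10:20, 13:05-15:15.
Aarav ∩ Callum ∩ Jun ∩ Ravi: 09:15-09:40, 13:20-15:15.
So the common availability across everyone is 09:15-09:40, 13:20-15:15.
The last common window of at least 25 minutes is 13:20-15:15; a 25-minute meeting can start as late as 14:50 and still end by 15:15.

14:50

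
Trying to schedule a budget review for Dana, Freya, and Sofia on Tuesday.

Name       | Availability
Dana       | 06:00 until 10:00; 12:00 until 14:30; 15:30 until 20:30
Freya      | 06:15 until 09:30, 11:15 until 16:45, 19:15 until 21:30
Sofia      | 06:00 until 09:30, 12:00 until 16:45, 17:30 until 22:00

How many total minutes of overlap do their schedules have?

495

Dana ∩ Freya: 06:15-09:30, 12:00-14:30, 15:30-16:45, 19:15-20:30.
Dana ∩ Freya ∩ Sofia: 06:15-09:30, 12:00-14:30, 15:30-16:45, 19:15-20:30.
Summing the common windows: 195 + 150 + 75 + 75 = 495 minutes.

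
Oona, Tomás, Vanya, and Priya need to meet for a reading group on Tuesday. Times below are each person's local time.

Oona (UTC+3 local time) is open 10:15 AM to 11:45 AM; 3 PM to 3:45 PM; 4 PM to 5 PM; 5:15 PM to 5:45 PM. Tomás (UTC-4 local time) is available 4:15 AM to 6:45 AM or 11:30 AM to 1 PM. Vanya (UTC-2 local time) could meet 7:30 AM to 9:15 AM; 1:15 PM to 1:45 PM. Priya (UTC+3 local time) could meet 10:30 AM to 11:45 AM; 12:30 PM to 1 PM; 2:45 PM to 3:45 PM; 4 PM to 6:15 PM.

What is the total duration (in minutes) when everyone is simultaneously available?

Oona in UTC: 07:15-08:45, 12:00-12:45, 13:00-14:00, 14:15-14:45 (subtract 3h to convert from UTC+3).
Tomás in UTC: 08:15-10:45, 15:30-17:00 (add 4h to convert from UTC-4).
Vanya in UTC: 09:30-11:15, 15:15-15:45 (add 2h to convert from UTC-2).
Priya in UTC: 07:30-08:45, 09:30-10:00, 11:45-12:45, 13:00-15:15 (subtract 3h to convert from UTC+3).
Oona ∩ Tomás: 08:15-08:45.
Oona ∩ Tomás ∩ Vanya: ∅.
Oona ∩ Tomás ∩ Vanya ∩ Priya: ∅.
There is no time when everyone is free.
There is no common window, so the total is 0 minutes.

0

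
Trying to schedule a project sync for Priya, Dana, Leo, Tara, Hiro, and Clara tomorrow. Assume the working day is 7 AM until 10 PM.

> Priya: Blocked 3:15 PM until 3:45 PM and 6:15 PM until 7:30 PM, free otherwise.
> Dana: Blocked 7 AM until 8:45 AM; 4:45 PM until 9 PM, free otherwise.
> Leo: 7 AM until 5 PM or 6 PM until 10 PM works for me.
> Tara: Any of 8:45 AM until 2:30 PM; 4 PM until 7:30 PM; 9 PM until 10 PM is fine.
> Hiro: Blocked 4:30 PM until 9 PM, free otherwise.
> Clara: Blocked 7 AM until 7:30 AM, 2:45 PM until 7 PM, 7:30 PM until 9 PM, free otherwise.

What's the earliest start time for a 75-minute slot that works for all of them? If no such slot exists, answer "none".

08:45

Priya free: 07:00-15:15, 15:45-18:15, 19:30-22:00 (invert busy blocks within the working day).
Dana free: 08:45-16:45, 21:00-22:00 (invert busy blocks within the working day).
Leo free: 07:00-17:00, 18:00-22:00.
Tara free: 08:45-14:30, 16:00-19:30, 21:00-22:00.
Hiro free: 07:00-16:30, 21:00-22:00 (invert busy blocks within the working day).
Clara free: 07:30-14:45, 19:00-19:30, 21:00-22:00 (invert busy blocks within the working day).
Priya ∩ Dana: 08:45-15:15, 15:45-16:45, 21:00-22:00.
Priya ∩ Dana ∩ Leo: 08:45-15:15, 15:45-16:45, 21:00-22:00.
Priya ∩ Dana ∩ Leo ∩ Tara: 08:45-14:30, 16:00-16:45, 21:00-22:00.
Priya ∩ Dana ∩ Leo ∩ Tara ∩ Hiro: 08:45-14:30, 16:00-16:30, 21:00-22:00.
Priya ∩ Dana ∩ Leo ∩ Tara ∩ Hiro ∩ Clara: 08:45-14:30, 21:00-22:00.
The first common window of at least 75 minutes is 08:45-14:30, so the earliest start is 08:45.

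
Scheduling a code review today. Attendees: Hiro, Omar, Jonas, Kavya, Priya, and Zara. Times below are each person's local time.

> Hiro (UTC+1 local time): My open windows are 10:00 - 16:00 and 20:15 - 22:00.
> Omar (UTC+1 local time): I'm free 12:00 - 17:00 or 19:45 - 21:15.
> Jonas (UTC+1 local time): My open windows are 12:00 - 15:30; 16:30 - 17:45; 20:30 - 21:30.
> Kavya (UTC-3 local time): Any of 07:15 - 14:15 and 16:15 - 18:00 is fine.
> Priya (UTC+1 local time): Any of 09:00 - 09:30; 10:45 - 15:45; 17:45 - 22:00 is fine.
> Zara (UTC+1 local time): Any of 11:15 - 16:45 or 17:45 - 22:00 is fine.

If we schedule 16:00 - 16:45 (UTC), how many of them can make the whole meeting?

2

Hiro in UTC: 09:00-15:00, 19:15-21:00 (subtract 1h to convert from UTC+1).
Omar in UTC: 11:00-16:00, 18:45-20:15 (subtract 1h to convert from UTC+1).
Jonas in UTC: 11:00-14:30, 15:30-16:45, 19:30-20:30 (subtract 1h to convert from UTC+1).
Kavya in UTC: 10:15-17:15, 19:15-21:00 (add 3h to convert from UTC-3).
Priya in UTC: 08:00-08:30, 09:45-14:45, 16:45-21:00 (subtract 1h to convert from UTC+1).
Zara in UTC: 10:15-15:45, 16:45-21:00 (subtract 1h to convert from UTC+1).
Jonas and Kavya can make the full 16:00-16:45 slot — that's 2.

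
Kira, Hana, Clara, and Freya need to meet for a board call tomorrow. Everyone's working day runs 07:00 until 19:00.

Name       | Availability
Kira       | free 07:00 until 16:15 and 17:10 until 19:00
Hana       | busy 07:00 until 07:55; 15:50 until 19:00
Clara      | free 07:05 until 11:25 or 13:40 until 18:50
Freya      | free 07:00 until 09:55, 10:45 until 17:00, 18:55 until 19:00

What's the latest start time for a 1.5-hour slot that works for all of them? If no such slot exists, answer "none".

14:20

Kira free: 07:00-16:15, 17:10-19:00.
Hana free: 07:55-15:50 (invert busy blocks within the working day).
Clara free: 07:05-11:25, 13:40-18:50.
Freya free: 07:00-09:55, 10:45-17:00, 18:55-19:00.
Kira ∩ Hana: 07:55-15:50.
Kira ∩ Hana ∩ Clara: 07:55-11:25, 13:40-15:50.
Kira ∩ Hana ∩ Clara ∩ Freya: 07:55-09:55, 10:45-11:25, 13:40-15:50.
So the common availability across everyone is 07:55-09:55, 10:45-11:25, 13:40-15:50.
The last common window of at least 90 minutes is 13:40-15:50; a 90-minute meeting can start as late as 14:20 and still end by 15:50.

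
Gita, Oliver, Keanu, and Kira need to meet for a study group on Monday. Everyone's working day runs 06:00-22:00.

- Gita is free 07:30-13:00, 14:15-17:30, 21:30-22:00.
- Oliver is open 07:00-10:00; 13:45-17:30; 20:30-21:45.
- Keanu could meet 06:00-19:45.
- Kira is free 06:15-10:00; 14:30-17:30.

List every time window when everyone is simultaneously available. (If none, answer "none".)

07:30-10:00, 14:30-17:30

Gita ∩ Oliver: 07:30-10:00, 14:15-17:30, 21:30-21:45.
Gita ∩ Oliver ∩ Keanu: 07:30-10:00, 14:15-17:30.
Gita ∩ Oliver ∩ Keanu ∩ Kira: 07:30-10:00, 14:30-17:30.
Those are the intersection windows.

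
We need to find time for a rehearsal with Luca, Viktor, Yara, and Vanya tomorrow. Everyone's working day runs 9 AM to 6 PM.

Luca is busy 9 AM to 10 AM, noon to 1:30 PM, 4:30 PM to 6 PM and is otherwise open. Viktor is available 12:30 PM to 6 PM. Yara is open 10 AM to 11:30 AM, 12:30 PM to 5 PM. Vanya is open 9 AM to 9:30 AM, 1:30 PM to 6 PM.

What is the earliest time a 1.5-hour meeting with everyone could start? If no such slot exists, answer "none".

13:30

Luca free: 10:00-12:00, 13:30-16:30 (invert busy blocks within the working day).
Viktor free: 12:30-18:00.
Yara free: 10:00-11:30, 12:30-17:00.
Vanya free: 09:00-09:30, 13:30-18:00.
Luca ∩ Viktor: 13:30-16:30.
Luca ∩ Viktor ∩ Yara: 13:30-16:30.
Luca ∩ Viktor ∩ Yara ∩ Vanya: 13:30-16:30.
So the common availability across everyone is 13:30-16:30.
The first common window of at least 90 minutes is 13:30-16:30, so the earliest start is 13:30.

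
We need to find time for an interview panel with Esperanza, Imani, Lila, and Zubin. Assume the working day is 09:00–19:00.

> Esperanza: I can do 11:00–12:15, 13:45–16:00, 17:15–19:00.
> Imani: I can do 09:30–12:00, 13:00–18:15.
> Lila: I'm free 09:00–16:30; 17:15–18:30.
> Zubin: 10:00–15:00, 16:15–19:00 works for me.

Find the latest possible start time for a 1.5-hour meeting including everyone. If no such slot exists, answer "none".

Esperanza ∩ Imani: 11:00-12:00, 13:45-16:00, 17:15-18:15.
Esperanza ∩ Imani ∩ Lila: 11:00-12:00, 13:45-16:00, 17:15-18:15.
Esperanza ∩ Imani ∩ Lila ∩ Zubin: 11:00-12:00, 13:45-15:00, 17:15-18:15.
Those are the intersection windows.
No common window is at least 90 minutes long.

none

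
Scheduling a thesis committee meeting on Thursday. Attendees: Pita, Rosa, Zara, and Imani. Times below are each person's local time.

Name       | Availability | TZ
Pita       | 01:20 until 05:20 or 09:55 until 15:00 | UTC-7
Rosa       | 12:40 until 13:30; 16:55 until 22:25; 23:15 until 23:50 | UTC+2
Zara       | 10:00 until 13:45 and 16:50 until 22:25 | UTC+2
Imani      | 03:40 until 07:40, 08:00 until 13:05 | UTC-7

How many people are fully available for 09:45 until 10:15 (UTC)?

Pita in UTC: 08:20-12:20, 16:55-22:00 (add 7h to convert from UTC-7).
Rosa in UTC: 10:40-11:30, 14:55-20:25, 21:15-21:50 (subtract 2h to convert from UTC+2).
Zara in UTC: 08:00-11:45, 14:50-20:25 (subtract 2h to convert from UTC+2).
Imani in UTC: 10:40-14:40, 15:00-20:05 (add 7h to convert from UTC-7).
Pita and Zara can make the full 09:45-10:15 slot — that's 2.

2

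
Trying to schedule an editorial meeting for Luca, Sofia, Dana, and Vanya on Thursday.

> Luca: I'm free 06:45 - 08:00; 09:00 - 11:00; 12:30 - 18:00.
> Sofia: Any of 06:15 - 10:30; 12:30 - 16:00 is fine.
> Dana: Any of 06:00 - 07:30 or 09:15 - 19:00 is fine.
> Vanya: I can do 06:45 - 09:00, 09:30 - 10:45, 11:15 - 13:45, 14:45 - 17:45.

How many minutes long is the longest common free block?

75

Luca ∩ Sofia: 06:45-08:00, 09:00-10:30, 12:30-16:00.
Luca ∩ Sofia ∩ Dana: 06:45-07:30, 09:15-10:30, 12:30-16:00.
Luca ∩ Sofia ∩ Dana ∩ Vanya: 06:45-07:30, 09:30-10:30, 12:30-13:45, 14:45-16:00.
Those are the intersection windows.
The longest is 12:30-13:45 at 75 minutes.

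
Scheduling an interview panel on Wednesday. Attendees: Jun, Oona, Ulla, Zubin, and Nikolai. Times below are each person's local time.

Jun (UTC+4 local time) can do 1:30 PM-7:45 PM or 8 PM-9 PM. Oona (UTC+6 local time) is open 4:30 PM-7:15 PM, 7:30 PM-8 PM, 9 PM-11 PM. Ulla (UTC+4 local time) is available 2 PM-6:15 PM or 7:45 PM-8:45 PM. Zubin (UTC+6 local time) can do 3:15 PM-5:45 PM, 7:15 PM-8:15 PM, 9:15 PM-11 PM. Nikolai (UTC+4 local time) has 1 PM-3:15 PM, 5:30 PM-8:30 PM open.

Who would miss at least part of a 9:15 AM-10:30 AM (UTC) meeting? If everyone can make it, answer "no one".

Jun in UTC: 09:30-15:45, 16:00-17:00 (subtract 4h to convert from UTC+4).
Oona in UTC: 10:30-13:15, 13:30-14:00, 15:00-17:00 (subtract 6h to convert from UTC+6).
Ulla in UTC: 10:00-14:15, 15:45-16:45 (subtract 4h to convert from UTC+4).
Zubin in UTC: 09:15-11:45, 13:15-14:15, 15:15-17:00 (subtract 6h to convert from UTC+6).
Nikolai in UTC: 09:00-11:15, 13:30-16:30 (subtract 4h to convert from UTC+4).
Jun: not fully free for 09:15-10:30. Oona: not fully free for 09:15-10:30. Ulla: not fully free for 09:15-10:30. Zubin: free for 09:15-10:30. Nikolai: free for 09:15-10:30.

Jun, Oona, Ulla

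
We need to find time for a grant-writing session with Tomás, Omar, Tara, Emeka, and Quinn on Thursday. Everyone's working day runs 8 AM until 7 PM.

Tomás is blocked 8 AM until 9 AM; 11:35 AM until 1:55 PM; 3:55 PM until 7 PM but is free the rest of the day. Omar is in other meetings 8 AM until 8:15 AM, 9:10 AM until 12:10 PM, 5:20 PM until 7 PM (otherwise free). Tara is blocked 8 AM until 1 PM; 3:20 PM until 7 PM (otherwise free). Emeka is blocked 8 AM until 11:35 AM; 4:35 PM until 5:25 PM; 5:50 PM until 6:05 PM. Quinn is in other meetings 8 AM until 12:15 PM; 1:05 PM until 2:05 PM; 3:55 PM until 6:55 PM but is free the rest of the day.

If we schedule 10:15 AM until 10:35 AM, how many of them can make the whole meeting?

Tomás free: 09:00-11:35, 13:55-15:55 (invert busy blocks within the working day).
Omar free: 08:15-09:10, 12:10-17:20 (invert busy blocks within the working day).
Tara free: 13:00-15:20 (invert busy blocks within the working day).
Emeka free: 11:35-16:35, 17:25-17:50, 18:05-19:00 (invert busy blocks within the working day).
Quinn free: 12:15-13:05, 14:05-15:55, 18:55-19:00 (invert busy blocks within the working day).
Tomás can make the full 10:15-10:35 slot — that's 1.

1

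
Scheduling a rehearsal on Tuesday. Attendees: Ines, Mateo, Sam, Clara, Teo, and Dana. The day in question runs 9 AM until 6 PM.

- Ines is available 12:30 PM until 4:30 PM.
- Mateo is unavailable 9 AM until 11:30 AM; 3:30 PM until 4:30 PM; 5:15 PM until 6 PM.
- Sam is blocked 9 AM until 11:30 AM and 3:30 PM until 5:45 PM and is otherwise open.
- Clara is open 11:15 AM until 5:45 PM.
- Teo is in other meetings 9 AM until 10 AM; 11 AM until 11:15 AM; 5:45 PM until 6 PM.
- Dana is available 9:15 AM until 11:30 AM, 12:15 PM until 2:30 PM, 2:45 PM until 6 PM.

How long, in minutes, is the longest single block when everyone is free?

120

Ines free: 12:30-16:30.
Mateo free: 11:30-15:30, 16:30-17:15 (invert busy blocks within the working day).
Sam free: 11:30-15:30, 17:45-18:00 (invert busy blocks within the working day).
Clara free: 11:15-17:45.
Teo free: 10:00-11:00, 11:15-17:45 (invert busy blocks within the working day).
Dana free: 09:15-11:30, 12:15-14:30, 14:45-18:00.
Ines ∩ Mateo: 12:30-15:30.
Ines ∩ Mateo ∩ Sam: 12:30-15:30.
Ines ∩ Mateo ∩ Sam ∩ Clara: 12:30-15:30.
Ines ∩ Mateo ∩ Sam ∩ Clara ∩ Teo: 12:30-15:30.
Ines ∩ Mateo ∩ Sam ∩ Clara ∩ Teo ∩ Dana: 12:30-14:30, 14:45-15:30.
The longest is 12:30-14:30 at 120 minutes.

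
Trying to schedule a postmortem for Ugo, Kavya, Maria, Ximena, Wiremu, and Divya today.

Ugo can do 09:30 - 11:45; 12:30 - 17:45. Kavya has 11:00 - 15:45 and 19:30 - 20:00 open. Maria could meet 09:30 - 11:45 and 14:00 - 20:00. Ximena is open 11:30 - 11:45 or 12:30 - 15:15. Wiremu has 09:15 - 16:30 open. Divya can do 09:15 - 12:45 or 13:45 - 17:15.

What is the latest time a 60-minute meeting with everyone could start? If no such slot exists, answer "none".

14:15

Ugo ∩ Kavya: 11:00-11:45, 12:30-15:45.
Ugo ∩ Kavya ∩ Maria: 11:00-11:45, 14:00-15:45.
Ugo ∩ Kavya ∩ Maria ∩ Ximena: 11:30-11:45, 14:00-15:15.
Ugo ∩ Kavya ∩ Maria ∩ Ximena ∩ Wiremu: 11:30-11:45, 14:00-15:15.
Ugo ∩ Kavya ∩ Maria ∩ Ximena ∩ Wiremu ∩ Divya: 11:30-11:45, 14:00-15:15.
The last common window of at least 60 minutes is 14:00-15:15; a 60-minute meeting can start as late as 14:15 and still end by 15:15.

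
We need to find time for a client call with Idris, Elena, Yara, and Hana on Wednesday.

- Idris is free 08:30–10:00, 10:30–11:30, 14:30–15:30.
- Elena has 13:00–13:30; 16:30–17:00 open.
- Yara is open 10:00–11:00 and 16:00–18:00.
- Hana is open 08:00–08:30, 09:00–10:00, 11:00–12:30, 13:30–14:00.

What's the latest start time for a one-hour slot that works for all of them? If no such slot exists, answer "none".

none

Idris ∩ Elena: ∅.
Idris ∩ Elena ∩ Yara: ∅.
Idris ∩ Elena ∩ Yara ∩ Hana: ∅.
There is no time when everyone is free.
No common window is at least 60 minutes long.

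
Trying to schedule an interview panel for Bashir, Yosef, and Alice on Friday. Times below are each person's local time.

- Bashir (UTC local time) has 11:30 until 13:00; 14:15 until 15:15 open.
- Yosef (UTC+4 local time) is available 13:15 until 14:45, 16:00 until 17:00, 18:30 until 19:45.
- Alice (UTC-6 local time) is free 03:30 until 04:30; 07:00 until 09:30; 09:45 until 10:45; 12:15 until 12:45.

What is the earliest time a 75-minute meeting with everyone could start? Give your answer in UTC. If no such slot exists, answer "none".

none

Bashir in UTC: 11:30-13:00, 14:15-15:15.
Yosef in UTC: 09:15-10:45, 12:00-13:00, 14:30-15:45 (subtract 4h to convert from UTC+4).
Alice in UTC: 09:30-10:30, 13:00-15:30, 15:45-16:45, 18:15-18:45 (add 6h to convert from UTC-6).
Bashir ∩ Yosef: 12:00-13:00, 14:30-15:15.
Bashir ∩ Yosef ∩ Alice: 14:30-15:15.
No common window is at least 75 minutes long.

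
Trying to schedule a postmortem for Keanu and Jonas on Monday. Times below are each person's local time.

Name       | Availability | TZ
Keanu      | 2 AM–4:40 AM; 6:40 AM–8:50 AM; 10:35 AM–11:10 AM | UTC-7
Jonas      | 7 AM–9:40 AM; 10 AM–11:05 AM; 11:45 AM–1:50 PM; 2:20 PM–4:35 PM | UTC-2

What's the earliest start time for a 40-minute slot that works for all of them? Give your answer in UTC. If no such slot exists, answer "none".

Keanu in UTC: 09:00-11:40, 13:40-15:50, 17:35-18:10 (add 7h to convert from UTC-7).
Jonas in UTC: 09:00-11:40, 12:00-13:05, 13:45-15:50, 16:20-18:35 (add 2h to convert from UTC-2).
Keanu ∩ Jonas: 09:00-11:40, 13:45-15:50, 17:35-18:10.
The first common window of at least 40 minutes is 09:00-11:40, so the earliest start is 09:00.

09:00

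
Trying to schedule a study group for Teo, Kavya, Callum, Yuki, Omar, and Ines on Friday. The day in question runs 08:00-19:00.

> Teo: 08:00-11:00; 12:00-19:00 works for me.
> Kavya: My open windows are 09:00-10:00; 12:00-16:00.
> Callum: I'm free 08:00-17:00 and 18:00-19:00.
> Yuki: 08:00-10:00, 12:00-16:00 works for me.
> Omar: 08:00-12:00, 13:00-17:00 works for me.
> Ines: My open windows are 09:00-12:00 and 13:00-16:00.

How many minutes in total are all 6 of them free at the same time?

240

Teo ∩ Kavya: 09:00-10:00, 12:00-16:00.
Teo ∩ Kavya ∩ Callum: 09:00-10:00, 12:00-16:00.
Teo ∩ Kavya ∩ Callum ∩ Yuki: 09:00-10:00, 12:00-16:00.
Teo ∩ Kavya ∩ Callum ∩ Yuki ∩ Omar: 09:00-10:00, 13:00-16:00.
Teo ∩ Kavya ∩ Callum ∩ Yuki ∩ Omar ∩ Ines: 09:00-10:00, 13:00-16:00.
Summing the common windows: 60 + 180 = 240 minutes.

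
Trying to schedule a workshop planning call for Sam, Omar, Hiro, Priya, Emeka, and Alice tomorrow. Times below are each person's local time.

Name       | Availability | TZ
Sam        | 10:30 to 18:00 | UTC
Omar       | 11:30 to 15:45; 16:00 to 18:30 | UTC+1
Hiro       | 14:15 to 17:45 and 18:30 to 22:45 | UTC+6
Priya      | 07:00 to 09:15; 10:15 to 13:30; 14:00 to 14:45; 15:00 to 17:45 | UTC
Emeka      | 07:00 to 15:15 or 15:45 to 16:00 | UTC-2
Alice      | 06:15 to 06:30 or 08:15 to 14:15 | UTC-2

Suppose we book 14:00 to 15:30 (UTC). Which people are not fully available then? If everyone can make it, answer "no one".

Sam in UTC: 10:30-18:00.
Omar in UTC: 10:30-14:45, 15:00-17:30 (subtract 1h to convert from UTC+1).
Hiro in UTC: 08:15-11:45, 12:30-16:45 (subtract 6h to convert from UTC+6).
Priya in UTC: 07:00-09:15, 10:15-13:30, 14:00-14:45, 15:00-17:45.
Emeka in UTC: 09:00-17:15, 17:45-18:00 (add 2h to convert from UTC-2).
Alice in UTC: 08:15-08:30, 10:15-16:15 (add 2h to convert from UTC-2).
Sam: free for 14:00-15:30. Omar: not fully free for 14:00-15:30. Hiro: free for 14:00-15:30. Priya: not fully free for 14:00-15:30. Emeka: free for 14:00-15:30. Alice: free for 14:00-15:30.

Omar, Priya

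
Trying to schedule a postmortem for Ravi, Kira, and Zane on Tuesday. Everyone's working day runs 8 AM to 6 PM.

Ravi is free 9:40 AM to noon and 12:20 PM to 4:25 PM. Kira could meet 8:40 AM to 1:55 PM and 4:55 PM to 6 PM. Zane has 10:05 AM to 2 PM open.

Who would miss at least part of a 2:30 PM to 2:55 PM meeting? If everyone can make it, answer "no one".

Ravi: free for 14:30-14:55. Kira: not fully free for 14:30-14:55. Zane: not fully free for 14:30-14:55.

Kira, Zane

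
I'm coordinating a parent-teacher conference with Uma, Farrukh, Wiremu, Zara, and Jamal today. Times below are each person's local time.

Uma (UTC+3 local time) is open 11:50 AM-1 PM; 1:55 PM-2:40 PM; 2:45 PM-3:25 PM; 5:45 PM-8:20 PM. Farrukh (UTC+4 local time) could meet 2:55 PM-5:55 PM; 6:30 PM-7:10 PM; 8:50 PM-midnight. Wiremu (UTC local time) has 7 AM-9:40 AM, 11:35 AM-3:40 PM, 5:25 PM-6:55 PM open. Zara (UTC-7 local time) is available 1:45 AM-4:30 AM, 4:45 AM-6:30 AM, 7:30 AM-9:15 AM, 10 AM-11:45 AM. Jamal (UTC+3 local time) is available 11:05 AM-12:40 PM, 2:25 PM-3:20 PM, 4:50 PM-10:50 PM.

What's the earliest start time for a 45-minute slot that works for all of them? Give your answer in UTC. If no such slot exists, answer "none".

Uma in UTC: 08:50-10:00, 10:55-11:40, 11:45-12:25, 14:45-17:20 (subtract 3h to convert from UTC+3).
Farrukh in UTC: 10:55-13:55, 14:30-15:10, 16:50-20:00 (subtract 4h to convert from UTC+4).
Wiremu in UTC: 07:00-09:40, 11:35-15:40, 17:25-18:55.
Zara in UTC: 08:45-11:30, 11:45-13:30, 14:30-16:15, 17:00-18:45 (add 7h to convert from UTC-7).
Jamal in UTC: 08:05-09:40, 11:25-12:20, 13:50-19:50 (subtract 3h to convert from UTC+3).
Uma ∩ Farrukh: 10:55-11:40, 11:45-12:25, 14:45-15:10, 16:50-17:20.
Uma ∩ Farrukh ∩ Wiremu: 11:35-11:40, 11:45-12:25, 14:45-15:10.
Uma ∩ Farrukh ∩ Wiremu ∩ Zara: 11:45-12:25, 14:45-15:10.
Uma ∩ Farrukh ∩ Wiremu ∩ Zara ∩ Jamal: 11:45-12:20, 14:45-15:10.
No common window is at least 45 minutes long.

none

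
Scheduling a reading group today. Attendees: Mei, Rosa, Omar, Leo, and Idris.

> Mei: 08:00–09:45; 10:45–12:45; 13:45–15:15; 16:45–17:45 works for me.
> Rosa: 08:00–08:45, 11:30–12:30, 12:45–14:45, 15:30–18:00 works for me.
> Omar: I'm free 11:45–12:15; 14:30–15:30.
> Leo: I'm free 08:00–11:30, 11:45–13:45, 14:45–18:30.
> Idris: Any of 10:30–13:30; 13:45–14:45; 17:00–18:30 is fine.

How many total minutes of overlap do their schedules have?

Mei ∩ Rosa: 08:00-08:45, 11:30-12:30, 13:45-14:45, 16:45-17:45.
Mei ∩ Rosa ∩ Omar: 11:45-12:15, 14:30-14:45.
Mei ∩ Rosa ∩ Omar ∩ Leo: 11:45-12:15.
Mei ∩ Rosa ∩ Omar ∩ Leo ∩ Idris: 11:45-12:15.
That's a single block of 30 minutes.

30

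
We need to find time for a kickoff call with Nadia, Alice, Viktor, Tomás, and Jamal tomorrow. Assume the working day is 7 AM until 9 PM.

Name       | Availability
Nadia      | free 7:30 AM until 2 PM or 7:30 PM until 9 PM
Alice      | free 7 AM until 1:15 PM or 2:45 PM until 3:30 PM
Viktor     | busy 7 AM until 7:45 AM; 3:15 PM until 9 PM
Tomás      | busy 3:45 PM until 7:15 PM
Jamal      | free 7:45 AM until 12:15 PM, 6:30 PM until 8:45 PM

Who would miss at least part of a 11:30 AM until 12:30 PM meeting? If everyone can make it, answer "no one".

Jamal

Nadia free: 07:30-14:00, 19:30-21:00.
Alice free: 07:00-13:15, 14:45-15:30.
Viktor free: 07:45-15:15 (invert busy blocks within the working day).
Tomás free: 07:00-15:45, 19:15-21:00 (invert busy blocks within the working day).
Jamal free: 07:45-12:15, 18:30-20:45.
Nadia: free for 11:30-12:30. Alice: free for 11:30-12:30. Viktor: free for 11:30-12:30. Tomás: free for 11:30-12:30. Jamal: not fully free for 11:30-12:30.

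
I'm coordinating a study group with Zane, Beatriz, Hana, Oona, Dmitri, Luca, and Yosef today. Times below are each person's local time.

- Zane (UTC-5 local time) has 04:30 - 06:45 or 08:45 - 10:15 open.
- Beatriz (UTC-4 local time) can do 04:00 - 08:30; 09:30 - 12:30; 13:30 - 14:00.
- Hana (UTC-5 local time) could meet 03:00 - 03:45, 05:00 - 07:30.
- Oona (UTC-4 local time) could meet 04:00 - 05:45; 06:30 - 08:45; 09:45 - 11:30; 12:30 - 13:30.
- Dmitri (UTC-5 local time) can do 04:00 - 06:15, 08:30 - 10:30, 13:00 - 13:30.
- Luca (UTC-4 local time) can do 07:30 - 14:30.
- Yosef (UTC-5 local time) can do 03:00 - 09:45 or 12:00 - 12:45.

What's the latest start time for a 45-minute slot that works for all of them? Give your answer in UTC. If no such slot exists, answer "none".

none

Zane in UTC: 09:30-11:45, 13:45-15:15 (add 5h to convert from UTC-5).
Beatriz in UTC: 08:00-12:30, 13:30-16:30, 17:30-18:00 (add 4h to convert from UTC-4).
Hana in UTC: 08:00-08:45, 10:00-12:30 (add 5h to convert from UTC-5).
Oona in UTC: 08:00-09:45, 10:30-12:45, 13:45-15:30, 16:30-17:30 (add 4h to convert from UTC-4).
Dmitri in UTC: 09:00-11:15, 13:30-15:30, 18:00-18:30 (add 5h to convert from UTC-5).
Luca in UTC: 11:30-18:30 (add 4h to convert from UTC-4).
Yosef in UTC: 08:00-14:45, 17:00-17:45 (add 5h to convert from UTC-5).
Zane ∩ Beatriz: 09:30-11:45, 13:45-15:15.
Zane ∩ Beatriz ∩ Hana: 10:00-11:45.
Zane ∩ Beatriz ∩ Hana ∩ Oona: 10:30-11:45.
Zane ∩ Beatriz ∩ Hana ∩ Oona ∩ Dmitri: 10:30-11:15.
Zane ∩ Beatriz ∩ Hana ∩ Oona ∩ Dmitri ∩ Luca: ∅.
Zane ∩ Beatriz ∩ Hana ∩ Oona ∩ Dmitri ∩ Luca ∩ Yosef: ∅.
There is no time when everyone is free.
No common window is at least 45 minutes long.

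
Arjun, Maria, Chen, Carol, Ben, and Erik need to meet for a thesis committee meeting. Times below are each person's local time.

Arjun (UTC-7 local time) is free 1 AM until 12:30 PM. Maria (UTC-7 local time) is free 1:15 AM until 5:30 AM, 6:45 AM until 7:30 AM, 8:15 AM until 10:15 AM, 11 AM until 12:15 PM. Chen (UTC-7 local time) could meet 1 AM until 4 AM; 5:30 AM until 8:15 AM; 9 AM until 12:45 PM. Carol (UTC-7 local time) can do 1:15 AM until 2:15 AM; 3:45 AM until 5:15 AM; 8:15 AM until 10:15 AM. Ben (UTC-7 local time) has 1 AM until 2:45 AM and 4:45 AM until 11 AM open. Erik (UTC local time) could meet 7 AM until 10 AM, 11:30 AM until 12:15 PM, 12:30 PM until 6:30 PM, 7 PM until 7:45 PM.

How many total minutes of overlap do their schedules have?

Arjun in UTC: 08:00-19:30 (add 7h to convert from UTC-7).
Maria in UTC: 08:15-12:30, 13:45-14:30, 15:15-17:15, 18:00-19:15 (add 7h to convert from UTC-7).
Chen in UTC: 08:00-11:00, 12:30-15:15, 16:00-19:45 (add 7h to convert from UTC-7).
Carol in UTC: 08:15-09:15, 10:45-12:15, 15:15-17:15 (add 7h to convert from UTC-7).
Ben in UTC: 08:00-09:45, 11:45-18:00 (add 7h to convert from UTC-7).
Erik in UTC: 07:00-10:00, 11:30-12:15, 12:30-18:30, 19:00-19:45.
Arjun ∩ Maria: 08:15-12:30, 13:45-14:30, 15:15-17:15, 18:00-19:15.
Arjun ∩ Maria ∩ Chen: 08:15-11:00, 13:45-14:30, 16:00-17:15, 18:00-19:15.
Arjun ∩ Maria ∩ Chen ∩ Carol: 08:15-09:15, 10:45-11:00, 16:00-17:15.
Arjun ∩ Maria ∩ Chen ∩ Carol ∩ Ben: 08:15-09:15, 16:00-17:15.
Arjun ∩ Maria ∩ Chen ∩ Carol ∩ Ben ∩ Erik: 08:15-09:15, 16:00-17:15.
Summing the common windows: 60 + 75 = 135 minutes.

135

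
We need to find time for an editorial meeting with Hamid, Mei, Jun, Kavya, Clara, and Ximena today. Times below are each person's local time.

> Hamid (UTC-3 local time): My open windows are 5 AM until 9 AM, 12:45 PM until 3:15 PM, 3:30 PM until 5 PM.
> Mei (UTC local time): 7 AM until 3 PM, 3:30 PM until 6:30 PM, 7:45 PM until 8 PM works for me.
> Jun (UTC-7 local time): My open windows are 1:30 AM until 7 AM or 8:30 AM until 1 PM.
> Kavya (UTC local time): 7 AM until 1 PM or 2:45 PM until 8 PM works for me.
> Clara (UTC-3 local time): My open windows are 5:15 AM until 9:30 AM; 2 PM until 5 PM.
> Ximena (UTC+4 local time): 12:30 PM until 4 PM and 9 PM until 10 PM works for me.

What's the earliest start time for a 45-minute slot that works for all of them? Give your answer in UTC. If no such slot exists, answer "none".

Hamid in UTC: 08:00-12:00, 15:45-18:15, 18:30-20:00 (add 3h to convert from UTC-3).
Mei in UTC: 07:00-15:00, 15:30-18:30, 19:45-20:00.
Jun in UTC: 08:30-14:00, 15:30-20:00 (add 7h to convert from UTC-7).
Kavya in UTC: 07:00-13:00, 14:45-20:00.
Clara in UTC: 08:15-12:30, 17:00-20:00 (add 3h to convert from UTC-3).
Ximena in UTC: 08:30-12:00, 17:00-18:00 (subtract 4h to convert from UTC+4).
Hamid ∩ Mei: 08:00-12:00, 15:45-18:15, 19:45-20:00.
Hamid ∩ Mei ∩ Jun: 08:30-12:00, 15:45-18:15, 19:45-20:00.
Hamid ∩ Mei ∩ Jun ∩ Kavya: 08:30-12:00, 15:45-18:15, 19:45-20:00.
Hamid ∩ Mei ∩ Jun ∩ Kavya ∩ Clara: 08:30-12:00, 17:00-18:15, 19:45-20:00.
Hamid ∩ Mei ∩ Jun ∩ Kavya ∩ Clara ∩ Ximena: 08:30-12:00, 17:00-18:00.
Those are the intersection windows.
The first common window of at least 45 minutes is 08:30-12:00, so the earliest start is 08:30.

08:30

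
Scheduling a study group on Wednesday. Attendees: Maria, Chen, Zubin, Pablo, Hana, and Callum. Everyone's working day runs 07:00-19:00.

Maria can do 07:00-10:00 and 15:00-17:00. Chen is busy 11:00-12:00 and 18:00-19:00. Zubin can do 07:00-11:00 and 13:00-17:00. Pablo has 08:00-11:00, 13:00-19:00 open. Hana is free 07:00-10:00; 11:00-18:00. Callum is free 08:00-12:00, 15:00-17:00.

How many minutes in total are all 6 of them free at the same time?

Maria free: 07:00-10:00, 15:00-17:00.
Chen free: 07:00-11:00, 12:00-18:00 (invert busy blocks within the working day).
Zubin free: 07:00-11:00, 13:00-17:00.
Pablo free: 08:00-11:00, 13:00-19:00.
Hana free: 07:00-10:00, 11:00-18:00.
Callum free: 08:00-12:00, 15:00-17:00.
Maria ∩ Chen: 07:00-10:00, 15:00-17:00.
Maria ∩ Chen ∩ Zubin: 07:00-10:00, 15:00-17:00.
Maria ∩ Chen ∩ Zubin ∩ Pablo: 08:00-10:00, 15:00-17:00.
Maria ∩ Chen ∩ Zubin ∩ Pablo ∩ Hana: 08:00-10:00, 15:00-17:00.
Maria ∩ Chen ∩ Zubin ∩ Pablo ∩ Hana ∩ Callum: 08:00-10:00, 15:00-17:00.
Summing the common windows: 120 + 120 = 240 minutes.

240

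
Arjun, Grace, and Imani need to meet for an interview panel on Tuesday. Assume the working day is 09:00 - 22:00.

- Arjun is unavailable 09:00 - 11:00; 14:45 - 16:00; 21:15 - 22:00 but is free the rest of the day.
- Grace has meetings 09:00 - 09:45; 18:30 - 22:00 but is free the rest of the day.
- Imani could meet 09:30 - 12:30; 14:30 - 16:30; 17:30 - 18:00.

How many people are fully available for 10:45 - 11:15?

2

Arjun free: 11:00-14:45, 16:00-21:15 (invert busy blocks within the working day).
Grace free: 09:45-18:30 (invert busy blocks within the working day).
Imani free: 09:30-12:30, 14:30-16:30, 17:30-18:00.
Grace and Imani can make the full 10:45-11:15 slot — that's 2.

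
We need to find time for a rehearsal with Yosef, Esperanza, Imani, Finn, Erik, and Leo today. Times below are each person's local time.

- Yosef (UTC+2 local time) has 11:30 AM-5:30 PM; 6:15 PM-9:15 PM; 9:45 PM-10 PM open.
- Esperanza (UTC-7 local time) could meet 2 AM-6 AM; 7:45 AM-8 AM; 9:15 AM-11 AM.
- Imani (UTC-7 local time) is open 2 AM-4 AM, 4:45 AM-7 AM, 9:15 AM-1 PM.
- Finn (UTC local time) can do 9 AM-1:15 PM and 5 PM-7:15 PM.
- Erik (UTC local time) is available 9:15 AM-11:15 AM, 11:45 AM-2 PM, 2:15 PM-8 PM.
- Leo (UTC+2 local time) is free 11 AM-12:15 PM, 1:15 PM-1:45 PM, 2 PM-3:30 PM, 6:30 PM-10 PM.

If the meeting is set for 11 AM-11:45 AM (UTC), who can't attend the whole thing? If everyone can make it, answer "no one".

Yosef in UTC: 09:30-15:30, 16:15-19:15, 19:45-20:00 (subtract 2h to convert from UTC+2).
Esperanza in UTC: 09:00-13:00, 14:45-15:00, 16:15-18:00 (add 7h to convert from UTC-7).
Imani in UTC: 09:00-11:00, 11:45-14:00, 16:15-20:00 (add 7h to convert from UTC-7).
Finn in UTC: 09:00-13:15, 17:00-19:15.
Erik in UTC: 09:15-11:15, 11:45-14:00, 14:15-20:00.
Leo in UTC: 09:00-10:15, 11:15-11:45, 12:00-13:30, 16:30-20:00 (subtract 2h to convert from UTC+2).
Yosef: free for 11:00-11:45. Esperanza: free for 11:00-11:45. Imani: not fully free for 11:00-11:45. Finn: free for 11:00-11:45. Erik: not fully free for 11:00-11:45. Leo: not fully free for 11:00-11:45.

Erik, Imani, Leo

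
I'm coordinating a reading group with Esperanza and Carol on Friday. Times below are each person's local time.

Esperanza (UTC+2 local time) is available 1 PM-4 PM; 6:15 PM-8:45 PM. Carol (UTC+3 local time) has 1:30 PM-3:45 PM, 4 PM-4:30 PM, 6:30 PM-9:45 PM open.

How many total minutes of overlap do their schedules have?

Esperanza in UTC: 11:00-14:00, 16:15-18:45 (subtract 2h to convert from UTC+2).
Carol in UTC: 10:30-12:45, 13:00-13:30, 15:30-18:45 (subtract 3h to convert from UTC+3).
Esperanza ∩ Carol: 11:00-12:45, 13:00-13:30, 16:15-18:45.
So the common availability across everyone is 11:00-12:45, 13:00-13:30, 16:15-18:45.
Summing the common windows: 105 + 30 + 150 = 285 minutes.

285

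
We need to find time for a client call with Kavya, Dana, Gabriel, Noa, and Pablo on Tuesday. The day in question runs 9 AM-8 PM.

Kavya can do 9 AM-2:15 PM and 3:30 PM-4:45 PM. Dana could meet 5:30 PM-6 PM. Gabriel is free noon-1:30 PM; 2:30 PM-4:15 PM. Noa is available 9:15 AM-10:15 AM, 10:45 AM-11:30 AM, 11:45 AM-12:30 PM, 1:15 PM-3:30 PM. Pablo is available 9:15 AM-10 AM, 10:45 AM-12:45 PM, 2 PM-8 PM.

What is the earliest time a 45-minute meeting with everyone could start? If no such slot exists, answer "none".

none

Kavya ∩ Dana: ∅.
Kavya ∩ Dana ∩ Gabriel: ∅.
Kavya ∩ Dana ∩ Gabriel ∩ Noa: ∅.
Kavya ∩ Dana ∩ Gabriel ∩ Noa ∩ Pablo: ∅.
There is no time when everyone is free.
No common window is at least 45 minutes long.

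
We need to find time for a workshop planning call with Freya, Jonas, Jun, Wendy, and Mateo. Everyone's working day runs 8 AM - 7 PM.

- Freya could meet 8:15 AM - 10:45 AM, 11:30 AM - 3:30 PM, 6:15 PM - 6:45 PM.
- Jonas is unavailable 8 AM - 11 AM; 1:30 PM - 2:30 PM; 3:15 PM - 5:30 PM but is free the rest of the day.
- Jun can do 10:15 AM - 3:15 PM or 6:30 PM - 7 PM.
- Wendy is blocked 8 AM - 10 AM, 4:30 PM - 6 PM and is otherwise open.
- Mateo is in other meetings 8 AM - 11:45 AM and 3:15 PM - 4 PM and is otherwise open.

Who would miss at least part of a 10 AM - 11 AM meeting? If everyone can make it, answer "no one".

Freya, Jonas, Jun, Mateo

Freya free: 08:15-10:45, 11:30-15:30, 18:15-18:45.
Jonas free: 11:00-13:30, 14:30-15:15, 17:30-19:00 (invert busy blocks within the working day).
Jun free: 10:15-15:15, 18:30-19:00.
Wendy free: 10:00-16:30, 18:00-19:00 (invert busy blocks within the working day).
Mateo free: 11:45-15:15, 16:00-19:00 (invert busy blocks within the working day).
Freya: not fully free for 10:00-11:00. Jonas: not fully free for 10:00-11:00. Jun: not fully free for 10:00-11:00. Wendy: free for 10:00-11:00. Mateo: not fully free for 10:00-11:00.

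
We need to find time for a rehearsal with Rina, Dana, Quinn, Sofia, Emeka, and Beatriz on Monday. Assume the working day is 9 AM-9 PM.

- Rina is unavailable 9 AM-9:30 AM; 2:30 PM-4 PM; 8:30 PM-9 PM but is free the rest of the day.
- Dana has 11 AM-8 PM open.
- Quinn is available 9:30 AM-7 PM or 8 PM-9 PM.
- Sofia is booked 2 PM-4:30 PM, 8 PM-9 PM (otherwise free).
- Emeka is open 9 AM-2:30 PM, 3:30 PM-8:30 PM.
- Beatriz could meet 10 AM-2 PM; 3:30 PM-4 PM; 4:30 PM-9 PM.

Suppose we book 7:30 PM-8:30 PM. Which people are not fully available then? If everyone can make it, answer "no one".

Dana, Quinn, Sofia

Rina free: 09:30-14:30, 16:00-20:30 (invert busy blocks within the working day).
Dana free: 11:00-20:00.
Quinn free: 09:30-19:00, 20:00-21:00.
Sofia free: 09:00-14:00, 16:30-20:00 (invert busy blocks within the working day).
Emeka free: 09:00-14:30, 15:30-20:30.
Beatriz free: 10:00-14:00, 15:30-16:00, 16:30-21:00.
Rina: free for 19:30-20:30. Dana: not fully free for 19:30-20:30. Quinn: not fully free for 19:30-20:30. Sofia: not fully free for 19:30-20:30. Emeka: free for 19:30-20:30. Beatriz: free for 19:30-20:30.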